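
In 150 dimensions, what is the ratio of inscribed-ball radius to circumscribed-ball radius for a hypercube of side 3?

For an n-cube of any side s, the inradius is s/2 and the circumradius is s√n/2, so the ratio is 1/√150 ≈ 0.0816497.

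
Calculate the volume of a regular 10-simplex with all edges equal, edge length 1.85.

V = (1.85^10 / 10!) · √((10+1) / 2^10) ≈ 1.34122e-05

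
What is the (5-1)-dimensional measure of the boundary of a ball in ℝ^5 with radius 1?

The surface area of an n-ball is 2π^(n/2) r^(n-1) / Γ(n/2). For n=5, r=1: 8·π^2/3 ≈ 26.3189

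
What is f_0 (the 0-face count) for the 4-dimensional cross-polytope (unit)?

f_0(4-orthoplex) = 2^1 · (4 choose 1) = 8.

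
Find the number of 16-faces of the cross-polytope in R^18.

An n-cross-polytope has 2^(k+1)·C(n,k+1) k-faces. Here 2^17·C(18,17) = 131072·18 = 2359296.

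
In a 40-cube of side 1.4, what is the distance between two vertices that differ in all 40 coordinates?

Diagonal = √40 · 1.4 ≈ 8.85438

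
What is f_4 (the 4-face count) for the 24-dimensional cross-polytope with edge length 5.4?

Number of 4-faces = 2^(4+1) · C(24,4+1) = 32 · 42504 = 1360128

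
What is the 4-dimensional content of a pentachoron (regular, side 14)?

For a regular n-simplex with edge a, V = (a^n / n!)·√((n+1)/2^n). With a=14, n=4: V ≈ 894.8.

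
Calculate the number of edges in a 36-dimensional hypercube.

An n-cube has n·2^(n-1) edges. With n = 36: 36·34359738368 = 1236950581248.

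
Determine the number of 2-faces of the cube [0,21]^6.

An n-cube has C(n,k)·2^(n-k) k-faces. Here C(6,2)·2^4 = 15·16 = 240.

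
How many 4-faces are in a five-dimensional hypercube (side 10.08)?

f_4(5-cube) = (5 choose 4) · 2^1 = 10.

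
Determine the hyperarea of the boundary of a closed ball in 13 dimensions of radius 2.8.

|∂B_13(2.8)| ≈ 2.74904e+06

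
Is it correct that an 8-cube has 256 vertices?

True. The 8-cube has 2^8 = 256 vertices.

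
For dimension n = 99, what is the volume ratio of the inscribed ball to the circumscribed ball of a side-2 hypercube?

The radii are 2/2 and 2√99/2, so the volume ratio is (1/√99)^99 = 99^{-99/2} ≈ 1.64459e-99.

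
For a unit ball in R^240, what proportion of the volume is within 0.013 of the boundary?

1 - (1-0.013)^240 ≈ 0.956737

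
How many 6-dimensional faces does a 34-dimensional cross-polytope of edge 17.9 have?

An n-cross-polytope has 2^(k+1)·C(n,k+1) k-faces. Here 2^7·C(34,7) = 128·5379616 = 688590848.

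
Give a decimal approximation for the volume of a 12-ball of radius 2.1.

Volume = π^{12/2}·(2.1)^12/Γ(7) ≈ 9821.96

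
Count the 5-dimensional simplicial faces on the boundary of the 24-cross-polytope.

An n-cross-polytope has 2^(k+1)·C(n,k+1) k-faces. Here 2^6·C(24,6) = 64·134596 = 8614144.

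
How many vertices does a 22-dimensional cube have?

Each vertex is a binary string of length 22, so there are 2^22 = 4194304.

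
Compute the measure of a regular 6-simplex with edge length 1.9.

V = (1.9^6 / 6!) · √((6+1) / 2^6) ≈ 0.0216097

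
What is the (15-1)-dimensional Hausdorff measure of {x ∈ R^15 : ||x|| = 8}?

The surface area of an n-ball is 2π^(n/2) r^(n-1) / Γ(n/2). For n=15, r=8: 1125899906842624·π^7/135135 ≈ 2.51641e+13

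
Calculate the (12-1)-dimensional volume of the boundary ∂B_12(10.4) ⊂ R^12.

S_12(10.4) = 2·π^(12/2)·(10.4)^11 / Γ(12/2) ≈ 2.46669e+12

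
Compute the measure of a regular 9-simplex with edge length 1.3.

V = (1.3^9 / 9!) · √((9+1) / 2^9) ≈ 4.08406e-06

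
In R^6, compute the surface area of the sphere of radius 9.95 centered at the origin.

S_6(9.95) = 2·π^(6/2)·(9.95)^5 / Γ(6/2) ≈ 3.02388e+06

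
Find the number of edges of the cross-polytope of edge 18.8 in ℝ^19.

f_1(19-orthoplex) = 2^2 · (19 choose 2) = 684.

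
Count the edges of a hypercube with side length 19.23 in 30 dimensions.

An n-cube has n·2^(n-1) edges. With n = 30: 30·536870912 = 16106127360.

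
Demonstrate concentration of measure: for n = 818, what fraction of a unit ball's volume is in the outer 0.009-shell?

1 - (1-0.009)^818 ≈ 0.999386 ≈ 99.94%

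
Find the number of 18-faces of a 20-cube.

Number of 18-faces = C(20,18) · 2^(20-18) = 190 · 4 = 760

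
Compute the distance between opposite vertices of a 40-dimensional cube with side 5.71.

The space diagonal of an n-cube of side s is s√n. Here 5.71·√40 ≈ 36.1132.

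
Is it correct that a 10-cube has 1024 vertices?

True. The 10-cube has 2^10 = 1024 vertices.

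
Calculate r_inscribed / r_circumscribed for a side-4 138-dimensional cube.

Ratio = (s/2)/(s√138/2) = 138^(-1/2) ≈ 0.0851257.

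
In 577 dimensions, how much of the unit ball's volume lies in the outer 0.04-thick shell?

V(inner)/V(outer) = ((1-0.04)/1)^577 ≈ 5.895e-11, so the shell fraction is 1 - 5.895e-11.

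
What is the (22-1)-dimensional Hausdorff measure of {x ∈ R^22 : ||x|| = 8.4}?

S_22(8.4) = 2·π^(22/2)·(8.4)^21 / Γ(22/2) ≈ 4.16659e+18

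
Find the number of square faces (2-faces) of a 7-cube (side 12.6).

f_2(7-cube) = (7 choose 2) · 2^5 = 672.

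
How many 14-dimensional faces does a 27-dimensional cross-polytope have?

Number of 14-faces = 2^(14+1) · C(27,14+1) = 32768 · 17383860 = 569634324480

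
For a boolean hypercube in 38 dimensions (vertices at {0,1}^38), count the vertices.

An n-cube has 2^n vertices; for n = 38 that is 2^38 = 274877906944.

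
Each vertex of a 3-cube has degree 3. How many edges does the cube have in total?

Each of the 2^3 = 8 vertices has degree 3; total edges = 3·2^3/2 = 12.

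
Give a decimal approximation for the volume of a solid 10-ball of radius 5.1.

Volume = π^{10/2}·(5.1)^10/Γ(6) ≈ 3.03578e+07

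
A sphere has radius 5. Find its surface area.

S_3(5) = 2·π^(3/2)·(5)^2 / Γ(3/2) = 4πr² = 4π·(5)² ≈ 314.159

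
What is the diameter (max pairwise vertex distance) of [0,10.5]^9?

d = √(10.5² + 10.5² + ... + 10.5²) [9 terms] = √(9·10.5²) = 10.5√9 = 31.5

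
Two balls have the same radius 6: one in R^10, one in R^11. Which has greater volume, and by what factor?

V_10(6) ≈ 1.54199e+08, V_11(6) ≈ 6.83547e+08. The 11-ball is larger by a factor of 4.433.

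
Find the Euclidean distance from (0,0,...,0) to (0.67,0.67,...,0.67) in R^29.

d = √(0.67² + 0.67² + ... + 0.67²) [29 terms] = √(29·0.67²) = 0.67√29 ≈ 3.60806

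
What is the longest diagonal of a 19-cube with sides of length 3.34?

d = √(3.34² + 3.34² + ... + 3.34²) [19 terms] = √(19·3.34²) = 3.34√19 ≈ 14.5587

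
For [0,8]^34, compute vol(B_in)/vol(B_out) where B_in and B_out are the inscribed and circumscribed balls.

V_in / V_out = (r_in/r_out)^34 = (1/√34)^34 = 34^(-34/2) ≈ 9.22271e-27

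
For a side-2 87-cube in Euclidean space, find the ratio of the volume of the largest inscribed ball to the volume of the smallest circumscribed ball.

V_in / V_out = (r_in/r_out)^87 = (1/√87)^87 = 87^(-87/2) ≈ 4.27477e-85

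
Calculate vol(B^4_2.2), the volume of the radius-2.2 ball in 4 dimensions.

The n-ball volume is π^(n/2)·r^n/Γ(n/2+1). With n=4, r=2.2: V ≈ 115.601.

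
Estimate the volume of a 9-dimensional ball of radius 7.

The n-ball volume is π^(n/2)·r^n/Γ(n/2+1). With n=9, r=7: V = 184473632·π^4/135 ≈ 1.33107e+08.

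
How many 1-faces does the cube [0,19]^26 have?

An n-cube has n·2^(n-1) edges. With n = 26: 26·33554432 = 872415232.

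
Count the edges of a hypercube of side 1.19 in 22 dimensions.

The 22-cube has n·2^(n-1) = 22·2^21 = 22·2097152 = 46137344 edges.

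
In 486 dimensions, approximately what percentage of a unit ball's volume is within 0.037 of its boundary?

1 - (1-0.037)^486 ≈ 0.999999989 ≈ 99.999999%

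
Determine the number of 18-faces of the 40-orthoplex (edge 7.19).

f_18(40-orthoplex) = 2^19 · (40 choose 19) = 68829791335219200.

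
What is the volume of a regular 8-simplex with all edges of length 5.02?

V_8 = √(9) · 5.02^8 / (8! · 2^(8/2)) ≈ 1.87547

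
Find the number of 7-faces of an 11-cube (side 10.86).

An n-cube has C(n,k)·2^(n-k) k-faces. Here C(11,7)·2^4 = 330·16 = 5280.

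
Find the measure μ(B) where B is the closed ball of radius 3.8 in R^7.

Volume = π^{7/2}·(3.8)^7/Γ(9/2) ≈ 54058.7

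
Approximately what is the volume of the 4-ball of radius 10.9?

The n-ball volume is π^(n/2)·r^n/Γ(n/2+1). With n=4, r=10.9: V ≈ 69658.8.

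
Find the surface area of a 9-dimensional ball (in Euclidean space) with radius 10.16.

|∂B_9(10.16)| ≈ 3.37062e+09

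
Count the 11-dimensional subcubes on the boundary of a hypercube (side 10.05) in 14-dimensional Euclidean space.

f_11(14-cube) = (14 choose 11) · 2^3 = 2912.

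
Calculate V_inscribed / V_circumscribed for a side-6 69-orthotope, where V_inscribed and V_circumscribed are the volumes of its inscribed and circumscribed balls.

Volume scales as r^n, and r_in/r_out = 1/√69, giving (1/√69)^69 ≈ 3.62833e-64.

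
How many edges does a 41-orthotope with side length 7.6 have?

Number of 1-faces = C(41,1)·2^(41-1) = 41·1099511627776 = 45079976738816.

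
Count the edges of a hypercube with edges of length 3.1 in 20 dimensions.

Each of the 2^20 = 1048576 vertices has degree 20; total edges = 20·2^20/2 = 10485760.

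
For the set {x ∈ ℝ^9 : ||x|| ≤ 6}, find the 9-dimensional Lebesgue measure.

V_9(6) = π^(9/2) · (6)^9 / Γ(9/2 + 1) = 11943936·π^4/35 ≈ 3.32414e+07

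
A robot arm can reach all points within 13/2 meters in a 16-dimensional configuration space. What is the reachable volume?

V = 665416609183179841·π^8/2642411520 ≈ 2.38942e+12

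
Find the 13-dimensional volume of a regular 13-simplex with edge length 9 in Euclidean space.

For a regular n-simplex with edge a, V = (a^n / n!)·√((n+1)/2^n). With a=9, n=13: V ≈ 16.8749.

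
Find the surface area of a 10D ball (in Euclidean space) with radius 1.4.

S_10(1.4) = 2·π^(10/2)·(1.4)^9 / Γ(10/2) ≈ 526.891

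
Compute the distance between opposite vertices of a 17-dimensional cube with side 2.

||(2,2,...,2)|| = √(17)·2 ≈ 8.24621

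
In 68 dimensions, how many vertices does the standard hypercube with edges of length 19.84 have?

An n-cube has 2^n vertices; for n = 68 that is 2^68 = 295147905179352825856.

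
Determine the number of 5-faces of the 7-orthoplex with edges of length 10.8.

An n-cross-polytope has 2^(k+1)·C(n,k+1) k-faces. Here 2^6·C(7,6) = 64·7 = 448.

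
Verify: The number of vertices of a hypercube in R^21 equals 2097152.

True. The 21-cube has 2^21 = 2097152 vertices.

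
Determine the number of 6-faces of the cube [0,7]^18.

An n-cube has C(n,k)·2^(n-k) k-faces. Here C(18,6)·2^12 = 18564·4096 = 76038144.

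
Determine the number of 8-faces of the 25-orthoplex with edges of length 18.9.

Each 8-face is the convex hull of 9 vertices, one chosen as ±e_i from each of 9 distinct axes: 2^9·C(25,9) = 1046003200.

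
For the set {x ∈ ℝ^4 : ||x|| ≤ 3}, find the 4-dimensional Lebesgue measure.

Volume = π^{4/2}·(3)^4/Γ(3) = 81·π^2/2 ≈ 399.719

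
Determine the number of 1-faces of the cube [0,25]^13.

An n-cube has C(n,k)·2^(n-k) k-faces. Here C(13,1)·2^12 = 13·4096 = 53248.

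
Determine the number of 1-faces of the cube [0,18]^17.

An n-cube has C(n,k)·2^(n-k) k-faces. Here C(17,1)·2^16 = 17·65536 = 1114112.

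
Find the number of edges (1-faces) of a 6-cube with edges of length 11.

Number of 1-faces = C(6,1) · 2^(6-1) = 6 · 32 = 192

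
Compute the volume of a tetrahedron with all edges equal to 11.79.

Volume = (√2/12) · 11.79³ = 193.141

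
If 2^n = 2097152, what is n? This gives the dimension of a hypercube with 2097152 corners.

Since 2^n = 2097152, we have n = 21.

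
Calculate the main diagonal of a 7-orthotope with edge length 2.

Diagonal = √7 · 2 ≈ 5.2915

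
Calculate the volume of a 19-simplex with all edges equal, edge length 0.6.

V = (0.6^19 / 19!) · √((19+1) / 2^19) ≈ 3.09392e-24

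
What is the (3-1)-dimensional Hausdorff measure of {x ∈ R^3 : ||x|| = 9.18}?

|∂B_3(9.18)| = 4πr² = 4π·(9.18)² ≈ 1059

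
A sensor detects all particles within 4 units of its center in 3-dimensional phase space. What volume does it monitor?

V = 256·π/3 ≈ 268.083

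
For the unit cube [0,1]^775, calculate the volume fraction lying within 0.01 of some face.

1 - (1 - 2·0.01)^775 = 1 - 0.98^775 ≈ 0.9999998414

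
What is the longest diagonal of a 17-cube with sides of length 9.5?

The space diagonal of an n-cube of side s is s√n. Here 9.5·√17 ≈ 39.1695.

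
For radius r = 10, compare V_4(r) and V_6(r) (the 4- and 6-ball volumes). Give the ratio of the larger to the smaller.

V_4(10) ≈ 49348, V_6(10) ≈ 5.16771e+06. The 6-ball is larger by a factor of 104.7.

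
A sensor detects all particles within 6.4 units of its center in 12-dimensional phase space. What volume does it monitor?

Volume = π^{12/2}·(6.4)^12/Γ(7) ≈ 6.3056e+09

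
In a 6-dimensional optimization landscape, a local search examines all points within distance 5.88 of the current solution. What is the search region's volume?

V_6(5.88) = π^(6/2) · (5.88)^6 / Γ(6/2 + 1) ≈ 213581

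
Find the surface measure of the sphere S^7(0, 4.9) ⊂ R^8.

The surface area of an n-ball is 2π^(n/2) r^(n-1) / Γ(n/2). For n=8, r=4.9: 2.20217e+06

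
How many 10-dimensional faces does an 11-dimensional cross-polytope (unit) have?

Number of 10-faces = 2^(10+1) · C(11,10+1) = 2048 · 1 = 2048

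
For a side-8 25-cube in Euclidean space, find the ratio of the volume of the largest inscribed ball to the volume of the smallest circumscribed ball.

V_in / V_out = (r_in/r_out)^25 = (1/√25)^25 = 25^(-25/2) ≈ 3.35544e-18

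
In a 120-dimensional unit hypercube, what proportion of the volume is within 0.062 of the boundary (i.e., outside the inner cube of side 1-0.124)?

Shell fraction = 1 - (1-0.124)^120 ≈ 0.999999874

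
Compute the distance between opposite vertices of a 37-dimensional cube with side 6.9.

||(6.9,6.9,...,6.9)|| = √(37)·6.9 ≈ 41.9711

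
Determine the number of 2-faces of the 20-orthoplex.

f_2(20-orthoplex) = 2^3 · (20 choose 3) = 9120.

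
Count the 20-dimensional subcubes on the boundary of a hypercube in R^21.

Choose 20 of 21 axes to span the face (C(21,20) = 21 ways), then fix each of the remaining 1 coordinate at one of its two extreme values (2^1 = 2 ways): 21·2 = 42.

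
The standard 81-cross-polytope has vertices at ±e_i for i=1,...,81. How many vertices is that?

The 81-dimensional cross-polytope has 2n = 2·81 = 162 vertices.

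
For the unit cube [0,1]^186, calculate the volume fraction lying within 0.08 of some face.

The inner cube has side 1-2·0.08 = 0.84 and volume (0.84)^186 ≈ 8.24e-15, so the shell holds 1 - 8.24e-15 of the volume.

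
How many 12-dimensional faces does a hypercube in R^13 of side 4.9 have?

f_12(13-cube) = (13 choose 12) · 2^1 = 26.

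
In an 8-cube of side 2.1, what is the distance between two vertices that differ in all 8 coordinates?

||(2.1,2.1,...,2.1)|| = √(8)·2.1 ≈ 5.9397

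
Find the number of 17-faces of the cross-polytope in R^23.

Number of 17-faces = 2^(17+1) · C(23,17+1) = 262144 · 33649 = 8820883456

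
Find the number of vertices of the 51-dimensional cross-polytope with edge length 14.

An n-cross-polytope has 2n vertices; here n = 51, giving 102.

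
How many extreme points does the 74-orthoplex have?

Number of vertices = 2n = 148.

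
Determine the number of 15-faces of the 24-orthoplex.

f_15(24-orthoplex) = 2^16 · (24 choose 16) = 48199827456.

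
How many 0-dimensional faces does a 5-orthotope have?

An n-cube has C(n,k)·2^(n-k) k-faces. Here C(5,0)·2^5 = 1·32 = 32.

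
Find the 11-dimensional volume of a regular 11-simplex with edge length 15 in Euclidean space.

Volume = 15^11 · √(12/2^11) / 11! ≈ 16587.2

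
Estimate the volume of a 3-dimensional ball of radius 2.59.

V_3(2.59) = π^(3/2) · (2.59)^3 / Γ(3/2 + 1) ≈ 72.776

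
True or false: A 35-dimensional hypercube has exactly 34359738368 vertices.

True. The 35-cube has 2^35 = 34359738368 vertices.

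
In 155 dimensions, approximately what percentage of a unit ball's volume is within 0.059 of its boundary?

1 - (1-0.059)^155 ≈ 0.999919 ≈ 99.9919%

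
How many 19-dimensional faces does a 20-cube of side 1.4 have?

f_19(20-cube) = (20 choose 19) · 2^1 = 40.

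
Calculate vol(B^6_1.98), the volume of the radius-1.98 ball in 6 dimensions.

The n-ball volume is π^(n/2)·r^n/Γ(n/2+1). With n=6, r=1.98: V ≈ 311.379.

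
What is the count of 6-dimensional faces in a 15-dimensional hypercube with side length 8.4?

Number of 6-faces = C(15,6) · 2^(15-6) = 5005 · 512 = 2562560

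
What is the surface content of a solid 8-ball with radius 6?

|∂B_8(6)| = 93312·π^4 ≈ 9.08944e+06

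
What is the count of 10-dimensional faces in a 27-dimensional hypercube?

An n-cube has C(n,k)·2^(n-k) k-faces. Here C(27,10)·2^17 = 8436285·131072 = 1105760747520.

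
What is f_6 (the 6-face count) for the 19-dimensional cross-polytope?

Each 6-face is the convex hull of 7 vertices, one chosen as ±e_i from each of 7 distinct axes: 2^7·C(19,7) = 6449664.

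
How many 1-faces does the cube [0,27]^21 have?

The 21-cube has n·2^(n-1) = 21·2^20 = 21·1048576 = 22020096 edges.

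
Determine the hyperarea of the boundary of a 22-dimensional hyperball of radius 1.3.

S_22(1.3) = 2·π^(22/2)·(1.3)^21 / Γ(22/2) ≈ 40.0614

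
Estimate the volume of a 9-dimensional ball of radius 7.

V_9(7) = π^(9/2) · (7)^9 / Γ(9/2 + 1) = 184473632·π^4/135 ≈ 1.33107e+08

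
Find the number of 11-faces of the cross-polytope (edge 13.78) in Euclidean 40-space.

Each 11-face is the convex hull of 12 vertices, one chosen as ±e_i from each of 12 distinct axes: 2^12·C(40,12) = 22883751854080.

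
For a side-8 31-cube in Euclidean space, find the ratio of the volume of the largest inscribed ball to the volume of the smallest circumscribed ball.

V_in/V_out = n^(-n/2) = 31^(-31/2) ≈ 7.65409e-24.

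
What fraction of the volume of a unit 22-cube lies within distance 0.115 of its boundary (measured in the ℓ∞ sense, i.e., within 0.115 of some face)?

The inner cube has side 1-2·0.115 = 0.77 and volume (0.77)^22 ≈ 0.003183, so the shell holds 0.996817 of the volume.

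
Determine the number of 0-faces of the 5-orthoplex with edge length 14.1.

An n-cross-polytope has 2^(k+1)·C(n,k+1) k-faces. Here 2^1·C(5,1) = 2·5 = 10.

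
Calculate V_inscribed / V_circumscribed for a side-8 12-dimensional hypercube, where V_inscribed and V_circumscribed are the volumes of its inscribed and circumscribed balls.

V_in / V_out = (r_in/r_out)^12 = (1/√12)^12 = 12^(-12/2) ≈ 3.34898e-07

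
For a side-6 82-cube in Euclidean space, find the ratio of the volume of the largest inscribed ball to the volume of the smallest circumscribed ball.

Volume scales as r^n, and r_in/r_out = 1/√82, giving (1/√82)^82 ≈ 3.4169e-79.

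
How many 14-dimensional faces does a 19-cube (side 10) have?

An n-cube has C(n,k)·2^(n-k) k-faces. Here C(19,14)·2^5 = 11628·32 = 372096.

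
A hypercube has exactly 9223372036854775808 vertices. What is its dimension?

The n-cube has 2^n vertices, and 9223372036854775808 = 2^63, so n = 63.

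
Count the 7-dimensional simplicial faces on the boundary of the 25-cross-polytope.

An n-cross-polytope has 2^(k+1)·C(n,k+1) k-faces. Here 2^8·C(25,8) = 256·1081575 = 276883200.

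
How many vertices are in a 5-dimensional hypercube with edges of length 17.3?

Choose 0 of 5 axes to span the face (C(5,0) = 1 way), then fix each of the remaining 5 coordinates at one of its two extreme values (2^5 = 32 ways): 1·32 = 32.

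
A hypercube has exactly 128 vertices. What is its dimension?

n = log_2(128) = 7.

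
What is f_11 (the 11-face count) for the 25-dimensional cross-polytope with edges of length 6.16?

f_11(25-orthoplex) = 2^12 · (25 choose 12) = 21300428800.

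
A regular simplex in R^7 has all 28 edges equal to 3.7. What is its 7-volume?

V = (3.7^7 / 7!) · √((7+1) / 2^7) ≈ 0.470892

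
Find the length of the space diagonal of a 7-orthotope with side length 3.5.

The space diagonal of an n-cube of side s is s√n. Here 3.5·√7 ≈ 9.26013.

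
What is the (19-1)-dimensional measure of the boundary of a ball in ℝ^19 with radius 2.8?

|∂B_19(2.8)| ≈ 9.91255e+07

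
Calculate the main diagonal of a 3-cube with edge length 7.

d = √(7² + 7² + ... + 7²) [3 terms] = √(3·7²) = 7√3 ≈ 12.1244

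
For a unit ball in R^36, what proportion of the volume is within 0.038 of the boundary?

1 - (1-0.038)^36 ≈ 0.752085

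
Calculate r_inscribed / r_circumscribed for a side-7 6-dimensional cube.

r_in / r_out = (7/2) / (7√6/2) = 1/√6 ≈ 0.408248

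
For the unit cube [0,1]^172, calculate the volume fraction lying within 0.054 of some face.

The inner cube has side 1-2·0.054 = 0.892 and volume (0.892)^172 ≈ 2.902e-09, so the shell holds 0.9999999971 of the volume.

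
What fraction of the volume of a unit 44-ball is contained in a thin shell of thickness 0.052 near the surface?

1 - (1-0.052)^44 ≈ 0.904596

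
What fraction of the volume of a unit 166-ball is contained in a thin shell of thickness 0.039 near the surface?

1 - (1-0.039)^166 ≈ 0.998645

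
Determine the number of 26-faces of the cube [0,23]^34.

Choose 26 of 34 axes to span the face (C(34,26) = 18156204 ways), then fix each of the remaining 8 coordinates at one of its two extreme values (2^8 = 256 ways): 18156204·256 = 4647988224.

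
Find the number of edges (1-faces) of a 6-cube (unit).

f_1(6-cube) = (6 choose 1) · 2^5 = 192.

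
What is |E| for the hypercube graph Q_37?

An n-cube has n·2^(n-1) edges. With n = 37: 37·68719476736 = 2542620639232.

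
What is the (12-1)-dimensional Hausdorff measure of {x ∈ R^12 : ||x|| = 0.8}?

S = n·V_n(r)/r = 12·V_12(0.8)/0.8 (volume-to-surface relation), giving 1.37638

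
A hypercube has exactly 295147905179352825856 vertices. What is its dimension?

2^n = 295147905179352825856 ⇒ n = log_2(295147905179352825856) = 68.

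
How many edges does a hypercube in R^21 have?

An n-cube has n·2^(n-1) edges. With n = 21: 21·1048576 = 22020096.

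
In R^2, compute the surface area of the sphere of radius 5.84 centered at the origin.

The surface area of an n-ball is 2π^(n/2) r^(n-1) / Γ(n/2). For n=2, r=5.84: 2πr = 2π·5.84 ≈ 36.6938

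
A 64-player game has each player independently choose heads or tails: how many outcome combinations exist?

Number of vertices = 2^64 = 18446744073709551616.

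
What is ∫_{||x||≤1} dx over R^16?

Volume = π^{16/2}·(1)^16/Γ(9) = π^8/40320 ≈ 0.235331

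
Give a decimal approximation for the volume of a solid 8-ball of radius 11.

Volume = π^{8/2}·(11)^8/Γ(5) = 214358881·π^4/24 ≈ 8.70021e+08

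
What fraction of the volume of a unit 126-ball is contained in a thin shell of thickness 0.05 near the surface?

1 - (1-0.05)^126 ≈ 0.99844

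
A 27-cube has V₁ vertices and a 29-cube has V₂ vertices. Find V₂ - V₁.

V₁ = 2^27 = 134217728. V₂ = 2^29 = 536870912. V₂ - V₁ = 402653184.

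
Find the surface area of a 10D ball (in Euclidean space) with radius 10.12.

|∂B_10(10.12)| ≈ 2.83918e+10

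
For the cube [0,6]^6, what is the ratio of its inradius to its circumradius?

For an n-cube of any side s, the inradius is s/2 and the circumradius is s√n/2, so the ratio is 1/√6 ≈ 0.408248.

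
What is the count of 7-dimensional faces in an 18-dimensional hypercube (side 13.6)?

Number of 7-faces = C(18,7) · 2^(18-7) = 31824 · 2048 = 65175552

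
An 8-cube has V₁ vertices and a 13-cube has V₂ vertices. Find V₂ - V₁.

V₁ = 2^8 = 256. V₂ = 2^13 = 8192. V₂ - V₁ = 7936.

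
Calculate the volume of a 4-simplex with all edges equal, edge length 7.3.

V_4 = √(5) · 7.3^4 / (4! · 2^(4/2)) ≈ 66.1462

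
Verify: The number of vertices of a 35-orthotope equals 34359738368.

True. The 35-cube has 2^35 = 34359738368 vertices.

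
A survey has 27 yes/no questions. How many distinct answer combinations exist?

An n-cube has 2^n vertices; for n = 27 that is 2^27 = 134217728.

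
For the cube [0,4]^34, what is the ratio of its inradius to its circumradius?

For an n-cube of any side s, the inradius is s/2 and the circumradius is s√n/2, so the ratio is 1/√34 ≈ 0.171499.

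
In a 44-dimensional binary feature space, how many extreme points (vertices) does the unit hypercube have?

Number of vertices = 2^44 = 17592186044416.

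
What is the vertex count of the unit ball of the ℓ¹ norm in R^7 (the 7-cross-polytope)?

The 7-dimensional cross-polytope has 2n = 2·7 = 14 vertices.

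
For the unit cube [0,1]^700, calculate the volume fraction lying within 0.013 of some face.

The inner cube has side 1-2·0.013 = 0.974 and volume (0.974)^700 ≈ 9.801e-09, so the shell holds 0.9999999902 of the volume.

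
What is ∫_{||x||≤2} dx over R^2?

V = 4·π ≈ 12.5664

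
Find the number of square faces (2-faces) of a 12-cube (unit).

Number of 2-faces = C(12,2) · 2^(12-2) = 66 · 1024 = 67584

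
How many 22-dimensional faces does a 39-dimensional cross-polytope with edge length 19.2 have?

An n-cross-polytope has 2^(k+1)·C(n,k+1) k-faces. Here 2^23·C(39,23) = 8388608·37711260990 = 316344985630801920.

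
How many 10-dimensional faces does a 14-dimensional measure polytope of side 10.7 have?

f_10(14-cube) = (14 choose 10) · 2^4 = 16016.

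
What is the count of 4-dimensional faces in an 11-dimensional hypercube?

Number of 4-faces = C(11,4) · 2^(11-4) = 330 · 128 = 42240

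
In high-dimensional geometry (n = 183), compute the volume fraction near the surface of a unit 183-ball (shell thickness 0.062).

1 - (1-0.062)^183 ≈ 0.999992 ≈ 99.999181%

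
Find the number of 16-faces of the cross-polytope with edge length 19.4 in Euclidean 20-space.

Number of 16-faces = 2^(16+1) · C(20,16+1) = 131072 · 1140 = 149422080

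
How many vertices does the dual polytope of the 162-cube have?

The vertices are ±e_1, ..., ±e_162, so there are 2·162 = 324.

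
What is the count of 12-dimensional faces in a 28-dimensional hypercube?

An n-cube has C(n,k)·2^(n-k) k-faces. Here C(28,12)·2^16 = 30421755·65536 = 1993720135680.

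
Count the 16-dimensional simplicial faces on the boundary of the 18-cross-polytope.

An n-cross-polytope has 2^(k+1)·C(n,k+1) k-faces. Here 2^17·C(18,17) = 131072·18 = 2359296.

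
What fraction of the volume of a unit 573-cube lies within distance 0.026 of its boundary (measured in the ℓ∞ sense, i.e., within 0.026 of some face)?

The inner cube has side 1-2·0.026 = 0.948 and volume (0.948)^573 ≈ 5.143e-14, so the shell holds 1 - 5.143e-14 of the volume.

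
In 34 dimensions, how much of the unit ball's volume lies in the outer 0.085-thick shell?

1 - (1-0.085)^34 ≈ 0.951212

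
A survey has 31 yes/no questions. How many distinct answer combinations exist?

An n-cube has 2^n vertices; for n = 31 that is 2^31 = 2147483648.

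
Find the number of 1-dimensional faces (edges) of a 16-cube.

Each of the 2^16 = 65536 vertices has degree 16; total edges = 16·2^16/2 = 524288.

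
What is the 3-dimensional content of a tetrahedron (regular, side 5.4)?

Volume = (√2/12) · 5.4³ = 18.5573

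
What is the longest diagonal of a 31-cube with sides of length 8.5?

d = √(8.5² + 8.5² + ... + 8.5²) [31 terms] = √(31·8.5²) = 8.5√31 ≈ 47.326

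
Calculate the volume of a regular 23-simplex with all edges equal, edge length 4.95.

For a regular n-simplex with edge a, V = (a^n / n!)·√((n+1)/2^n). With a=4.95, n=23: V ≈ 6.18993e-10.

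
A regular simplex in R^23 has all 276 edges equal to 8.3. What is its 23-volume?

Volume = 8.3^23 · √(24/2^23) / 23! ≈ 9.00663e-05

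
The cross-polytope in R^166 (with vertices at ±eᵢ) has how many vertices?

The 166-dimensional cross-polytope has 2n = 2·166 = 332 vertices.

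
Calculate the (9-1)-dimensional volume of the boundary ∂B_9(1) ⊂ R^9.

The surface area of an n-ball is 2π^(n/2) r^(n-1) / Γ(n/2). For n=9, r=1: 32·π^4/105 ≈ 29.6866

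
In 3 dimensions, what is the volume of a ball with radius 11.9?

Volume = π^{3/2}·(11.9)^3/Γ(5/2) ≈ 7058.78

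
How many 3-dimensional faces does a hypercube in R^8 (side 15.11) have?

f_3(8-cube) = (8 choose 3) · 2^5 = 1792.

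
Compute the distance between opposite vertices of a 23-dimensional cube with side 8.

||(8,8,...,8)|| = √(23)·8 ≈ 38.3667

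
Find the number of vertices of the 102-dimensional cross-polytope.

The 102-dimensional cross-polytope has 2n = 2·102 = 204 vertices.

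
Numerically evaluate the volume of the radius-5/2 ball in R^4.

V = 625·π^2/32 ≈ 192.766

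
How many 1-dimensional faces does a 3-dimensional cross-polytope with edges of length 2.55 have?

Each 1-face is the convex hull of 2 vertices, one chosen as ±e_i from each of 2 distinct axes: 2^2·C(3,2) = 12.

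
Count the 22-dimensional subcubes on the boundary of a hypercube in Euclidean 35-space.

f_22(35-cube) = (35 choose 22) · 2^13 = 12094159257600.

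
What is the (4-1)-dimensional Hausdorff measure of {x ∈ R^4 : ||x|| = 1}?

|∂B_4(1)| = 2·π^2 ≈ 19.7392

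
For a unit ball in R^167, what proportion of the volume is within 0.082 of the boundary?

1 - (1-0.082)^167 ≈ 0.9999993767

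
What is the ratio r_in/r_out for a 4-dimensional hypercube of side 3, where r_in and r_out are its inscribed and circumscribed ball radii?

r_in / r_out = (3/2) / (3√4/2) = 1/√4 ≈ 0.5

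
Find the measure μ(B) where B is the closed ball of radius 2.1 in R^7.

The n-ball volume is π^(n/2)·r^n/Γ(n/2+1). With n=7, r=2.1: V ≈ 850.972.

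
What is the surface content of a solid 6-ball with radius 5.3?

S_6(5.3) = 2·π^(6/2)·(5.3)^5 / Γ(6/2) ≈ 129667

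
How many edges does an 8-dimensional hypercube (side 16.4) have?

Each of the 2^8 = 256 vertices has degree 8; total edges = 8·2^8/2 = 1024.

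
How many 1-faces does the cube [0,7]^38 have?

Each of the 2^38 = 274877906944 vertices has degree 38; total edges = 38·2^38/2 = 5222680231936.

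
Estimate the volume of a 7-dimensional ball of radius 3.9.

V_7(3.9) = π^(7/2) · (3.9)^7 / Γ(7/2 + 1) ≈ 64838.4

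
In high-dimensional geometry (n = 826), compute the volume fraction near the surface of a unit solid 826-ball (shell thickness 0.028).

1 - (1-0.028)^826 ≈ 1 - 6.491e-11 ≈ (100 - 6.49e-09)%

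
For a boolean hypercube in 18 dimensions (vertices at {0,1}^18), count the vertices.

Number of vertices = 2^18 = 262144.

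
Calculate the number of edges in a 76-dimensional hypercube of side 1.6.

The 76-cube has n·2^(n-1) = 76·2^75 = 76·37778931862957161709568 = 2871198821584744289927168 edges.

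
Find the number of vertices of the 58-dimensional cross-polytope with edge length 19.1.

The 58-dimensional cross-polytope has 2n = 2·58 = 116 vertices.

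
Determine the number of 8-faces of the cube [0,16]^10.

Number of 8-faces = C(10,8) · 2^(10-8) = 45 · 4 = 180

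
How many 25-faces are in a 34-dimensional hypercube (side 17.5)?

An n-cube has C(n,k)·2^(n-k) k-faces. Here C(34,25)·2^9 = 52451256·512 = 26855043072.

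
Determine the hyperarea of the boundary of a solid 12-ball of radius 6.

S = n·V_n(r)/r = 12·V_12(6)/6 (volume-to-surface relation), giving 30233088·π^6/5 ≈ 5.81315e+09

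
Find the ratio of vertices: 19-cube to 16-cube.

The 19-cube has 2^19 = 524288 vertices. The 16-cube has 2^16 = 65536 vertices. Ratio: 524288/65536 = 8.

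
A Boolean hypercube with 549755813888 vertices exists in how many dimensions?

Since 2^n = 549755813888, we have n = 39.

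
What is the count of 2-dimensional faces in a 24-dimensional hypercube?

Number of 2-faces = C(24,2) · 2^(24-2) = 276 · 4194304 = 1157627904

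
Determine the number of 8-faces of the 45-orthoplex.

Number of 8-faces = 2^(8+1) · C(45,8+1) = 512 · 886163135 = 453715525120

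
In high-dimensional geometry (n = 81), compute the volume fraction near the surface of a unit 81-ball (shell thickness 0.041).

1 - (1-0.041)^81 ≈ 0.966325 ≈ 96.63%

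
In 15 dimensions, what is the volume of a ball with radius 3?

Volume = π^{15/2}·(3)^15/Γ(17/2) = 45349632·π^7/25025 ≈ 5.47329e+06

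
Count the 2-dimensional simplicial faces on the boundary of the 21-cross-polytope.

f_2(21-orthoplex) = 2^3 · (21 choose 3) = 10640.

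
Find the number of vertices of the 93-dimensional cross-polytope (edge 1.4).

The 93-dimensional cross-polytope has 2n = 2·93 = 186 vertices.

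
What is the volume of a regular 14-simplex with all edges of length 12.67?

V_14 = √(15) · 12.67^14 / (14! · 2^(14/2)) ≈ 953.454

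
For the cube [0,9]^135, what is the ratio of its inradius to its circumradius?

r_in / r_out = (9/2) / (9√135/2) = 1/√135 ≈ 0.0860663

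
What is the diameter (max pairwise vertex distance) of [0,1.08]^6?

||(1.08,1.08,...,1.08)|| = √(6)·1.08 ≈ 2.64545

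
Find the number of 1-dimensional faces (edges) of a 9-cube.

An n-cube has n·2^(n-1) edges. With n = 9: 9·256 = 2304.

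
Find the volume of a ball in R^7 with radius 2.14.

Volume = π^{7/2}·(2.14)^7/Γ(9/2) ≈ 971.129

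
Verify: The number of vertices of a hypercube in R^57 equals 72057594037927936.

False. The 57-cube has 2^57 = 144115188075855872 vertices.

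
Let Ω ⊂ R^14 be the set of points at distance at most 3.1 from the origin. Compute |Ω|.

The n-ball volume is π^(n/2)·r^n/Γ(n/2+1). With n=14, r=3.1: V ≈ 4.5361e+06.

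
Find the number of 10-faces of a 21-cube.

Number of 10-faces = C(21,10) · 2^(21-10) = 352716 · 2048 = 722362368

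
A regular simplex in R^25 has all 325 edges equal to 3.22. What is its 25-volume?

For a regular n-simplex with edge a, V = (a^n / n!)·√((n+1)/2^n). With a=3.22, n=25: V ≈ 2.82074e-16.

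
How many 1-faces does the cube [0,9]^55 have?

The 55-cube has n·2^(n-1) = 55·2^54 = 55·18014398509481984 = 990791918021509120 edges.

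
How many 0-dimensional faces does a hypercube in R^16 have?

f_0(16-cube) = (16 choose 0) · 2^16 = 65536.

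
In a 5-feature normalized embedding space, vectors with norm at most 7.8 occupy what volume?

The n-ball volume is π^(n/2)·r^n/Γ(n/2+1). With n=5, r=7.8: V ≈ 151975.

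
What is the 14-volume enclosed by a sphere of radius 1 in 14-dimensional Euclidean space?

The n-ball volume is π^(n/2)·r^n/Γ(n/2+1). With n=14, r=1: V = π^7/5040 ≈ 0.599265.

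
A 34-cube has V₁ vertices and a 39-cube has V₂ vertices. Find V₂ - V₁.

V₁ = 2^34 = 17179869184. V₂ = 2^39 = 549755813888. V₂ - V₁ = 532575944704.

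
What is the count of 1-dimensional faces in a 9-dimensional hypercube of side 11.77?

f_1(9-cube) = (9 choose 1) · 2^8 = 2304.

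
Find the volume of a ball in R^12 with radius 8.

The n-ball volume is π^(n/2)·r^n/Γ(n/2+1). With n=12, r=8: V = 4294967296·π^6/45 ≈ 9.17586e+10.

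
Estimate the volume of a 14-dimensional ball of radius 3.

Volume = π^{14/2}·(3)^14/Γ(8) = 531441·π^7/560 ≈ 2.86626e+06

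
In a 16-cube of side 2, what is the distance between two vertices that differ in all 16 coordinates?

||(2,2,...,2)|| = √(16)·2 = 8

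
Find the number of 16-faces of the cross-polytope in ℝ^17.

Each 16-face is the convex hull of 17 vertices, one chosen as ±e_i from each of 17 distinct axes: 2^17·C(17,17) = 131072.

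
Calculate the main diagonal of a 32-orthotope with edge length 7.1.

d = √(7.1² + 7.1² + ... + 7.1²) [32 terms] = √(32·7.1²) = 7.1√32 ≈ 40.1637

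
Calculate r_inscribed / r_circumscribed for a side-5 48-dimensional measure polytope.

r_in = 5/2 (half the side); r_out = 5√48/2 (half the diagonal). Ratio = 1/√48 ≈ 0.144338.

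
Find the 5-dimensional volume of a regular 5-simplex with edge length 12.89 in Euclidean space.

V = (12.89^5 / 5!) · √((5+1) / 2^5) ≈ 1284.06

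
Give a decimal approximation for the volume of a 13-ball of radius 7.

V = 1771684761728·π^6/19305 ≈ 8.82299e+10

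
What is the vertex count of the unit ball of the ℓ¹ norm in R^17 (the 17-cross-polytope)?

Number of vertices = 2n = 34.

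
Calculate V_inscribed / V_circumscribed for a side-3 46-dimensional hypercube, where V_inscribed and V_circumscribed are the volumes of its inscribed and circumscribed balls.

Volume scales as r^n, and r_in/r_out = 1/√46, giving (1/√46)^46 ≈ 5.70913e-39.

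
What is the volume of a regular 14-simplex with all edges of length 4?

For a regular n-simplex with edge a, V = (a^n / n!)·√((n+1)/2^n). With a=4, n=14: V ≈ 9.31681e-05.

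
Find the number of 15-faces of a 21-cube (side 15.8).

Number of 15-faces = C(21,15) · 2^(21-15) = 54264 · 64 = 3472896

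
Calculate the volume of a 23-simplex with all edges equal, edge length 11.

Volume = 11^23 · √(24/2^23) / 23! ≈ 0.0585866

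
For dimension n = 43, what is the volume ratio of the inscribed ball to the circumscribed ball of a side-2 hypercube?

V_in/V_out = n^(-n/2) = 43^(-43/2) ≈ 7.59326e-36.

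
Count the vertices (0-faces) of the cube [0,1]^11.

An n-cube has 2^n vertices; for n = 11 that is 2^11 = 2048.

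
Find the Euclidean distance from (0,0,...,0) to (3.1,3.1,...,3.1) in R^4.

d = √(3.1² + 3.1² + ... + 3.1²) [4 terms] = √(4·3.1²) = 3.1√4 = 6.2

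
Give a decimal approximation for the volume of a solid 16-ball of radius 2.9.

The n-ball volume is π^(n/2)·r^n/Γ(n/2+1). With n=16, r=2.9: V ≈ 5.88907e+06.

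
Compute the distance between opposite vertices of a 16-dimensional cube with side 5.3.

The space diagonal of an n-cube of side s is s√n. Here 5.3·√16 = 21.2.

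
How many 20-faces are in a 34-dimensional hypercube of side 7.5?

Number of 20-faces = C(34,20) · 2^(34-20) = 1391975640 · 16384 = 22806128885760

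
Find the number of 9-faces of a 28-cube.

An n-cube has C(n,k)·2^(n-k) k-faces. Here C(28,9)·2^19 = 6906900·524288 = 3621204787200.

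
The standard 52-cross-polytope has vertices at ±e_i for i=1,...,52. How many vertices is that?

Number of vertices = 2n = 104.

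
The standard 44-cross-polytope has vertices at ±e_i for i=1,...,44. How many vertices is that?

An n-cross-polytope has 2n vertices; here n = 44, giving 88.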